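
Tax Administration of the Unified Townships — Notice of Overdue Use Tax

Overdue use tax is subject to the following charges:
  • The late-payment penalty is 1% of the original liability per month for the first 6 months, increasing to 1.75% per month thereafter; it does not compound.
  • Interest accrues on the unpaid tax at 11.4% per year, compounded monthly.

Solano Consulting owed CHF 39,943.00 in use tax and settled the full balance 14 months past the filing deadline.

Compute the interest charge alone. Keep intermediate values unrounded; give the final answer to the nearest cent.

Interest (11.4%/yr ÷ 12 = 0.95%/month): CHF 39,943.00 × ((1 + 0.0095)^14 − 1) = CHF 5,653.2584…

CHF 5,653.26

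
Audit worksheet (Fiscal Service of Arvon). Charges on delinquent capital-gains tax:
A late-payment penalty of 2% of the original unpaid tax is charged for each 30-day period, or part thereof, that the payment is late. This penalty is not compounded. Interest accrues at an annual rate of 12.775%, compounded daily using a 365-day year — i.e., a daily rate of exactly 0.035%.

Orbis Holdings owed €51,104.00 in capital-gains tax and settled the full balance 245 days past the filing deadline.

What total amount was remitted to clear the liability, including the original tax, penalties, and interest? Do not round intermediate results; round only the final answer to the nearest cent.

Penalty periods: ⌈245/30⌉ = 9; penalty = 9 × 2% × €51,104.00 = €9,198.72
Interest: €51,104.00 × ((1 + 0.00035)^245 − 1) = €51,104.00 × 0.08951756… = €4,574.7056…
Total = €51,104.00 + €9,198.7200 + €4,574.7056… = €64,877.43

€64,877.43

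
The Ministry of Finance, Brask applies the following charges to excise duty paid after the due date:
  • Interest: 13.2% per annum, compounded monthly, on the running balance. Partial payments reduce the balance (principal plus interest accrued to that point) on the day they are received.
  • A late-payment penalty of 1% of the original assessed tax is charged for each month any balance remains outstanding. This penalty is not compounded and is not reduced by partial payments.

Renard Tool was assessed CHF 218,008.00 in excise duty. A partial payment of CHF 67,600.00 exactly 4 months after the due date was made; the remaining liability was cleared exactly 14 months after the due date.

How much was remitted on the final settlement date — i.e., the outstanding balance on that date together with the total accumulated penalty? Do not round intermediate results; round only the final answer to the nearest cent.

Monthly rate = 13.2% ÷ 12 = 1.1%
Balance at month 4: CHF 218,008.0000 × (1 + 0.011)^4 = CHF 227,759.7897…
After CHF 67,600.00 payment: CHF 227,759.7897… − CHF 67,600.00 = CHF 160,159.7897…
Balance at month 14: CHF 160,159.7897… × (1 + 0.011)^10 = CHF 178,675.5163…
Penalty: 14 × 1% × CHF 218,008.00 = CHF 30,521.12
Final settlement = outstanding balance + penalty = CHF 178,675.5163… + CHF 30,521.12 = CHF 209,196.64

CHF 209,196.64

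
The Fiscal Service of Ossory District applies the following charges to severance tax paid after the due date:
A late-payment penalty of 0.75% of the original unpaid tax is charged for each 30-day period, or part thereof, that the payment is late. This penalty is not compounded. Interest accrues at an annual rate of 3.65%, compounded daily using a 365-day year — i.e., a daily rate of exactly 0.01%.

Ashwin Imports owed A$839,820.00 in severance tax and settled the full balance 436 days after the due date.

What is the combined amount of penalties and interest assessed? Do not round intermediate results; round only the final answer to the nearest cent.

Penalty periods: ⌈436/30⌉ = 15; penalty = 15 × 0.75% × A$839,820.00 = A$94,479.75
Interest: A$839,820.00 × ((1 + 0.0001)^436 − 1) = A$839,820.00 × 0.04456217… = A$37,424.2004…
Penalties + interest = A$94,479.7500 + A$37,424.2004… = A$131,903.95

A$131,903.95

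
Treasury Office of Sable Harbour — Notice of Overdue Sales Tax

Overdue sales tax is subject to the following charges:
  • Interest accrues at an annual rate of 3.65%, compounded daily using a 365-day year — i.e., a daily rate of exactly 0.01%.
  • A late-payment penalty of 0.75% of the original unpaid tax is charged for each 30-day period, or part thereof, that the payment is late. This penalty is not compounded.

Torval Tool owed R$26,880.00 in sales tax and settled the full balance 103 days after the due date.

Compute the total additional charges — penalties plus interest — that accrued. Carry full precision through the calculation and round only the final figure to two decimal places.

Penalty periods: ⌈103/30⌉ = 4; penalty = 4 × 0.75% × R$26,880.00 = R$806.40
Interest: R$26,880.00 × ((1 + 0.0001)^103 − 1) = R$26,880.00 × 0.01035271… = R$278.2808…
Penalties + interest = R$806.4000 + R$278.2808… = R$1,084.68

R$1,084.68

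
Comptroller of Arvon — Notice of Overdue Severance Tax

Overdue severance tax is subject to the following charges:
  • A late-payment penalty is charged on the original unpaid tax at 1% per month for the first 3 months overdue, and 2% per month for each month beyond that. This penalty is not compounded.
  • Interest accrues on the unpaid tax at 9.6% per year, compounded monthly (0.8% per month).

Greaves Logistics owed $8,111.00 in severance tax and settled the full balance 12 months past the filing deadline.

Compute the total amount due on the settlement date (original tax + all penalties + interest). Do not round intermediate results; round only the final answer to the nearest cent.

Penalty, months 1–3: 3 × 1% × $8,111.00 = $243.33
Penalty, months 4–12: 9 × 2% × $8,111.00 = $1,459.98
Interest: $8,111.00 × ((1 + 0.008)^12 − 1) = $8,111.00 × 0.1003387… = $813.8471…
Total = $8,111.00 + $1,703.3100 + $813.8471… = $10,628.16

$10,628.16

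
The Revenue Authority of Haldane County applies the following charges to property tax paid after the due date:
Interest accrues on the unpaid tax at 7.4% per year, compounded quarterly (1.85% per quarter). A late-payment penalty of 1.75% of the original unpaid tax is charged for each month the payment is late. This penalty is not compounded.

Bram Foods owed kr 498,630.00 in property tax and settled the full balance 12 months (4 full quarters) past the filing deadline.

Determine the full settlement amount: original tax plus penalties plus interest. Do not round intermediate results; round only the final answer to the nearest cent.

kr 641,277.54

Late-payment penalty = 1.75% × kr 498,630.00 × 12 mo = kr 104,712.30
Interest: kr 498,630.00 × ((1 + 0.0185)^4 − 1) = kr 498,630.00 × 0.0760789… = kr 37,935.2437…
Total = kr 498,630.00 + kr 104,712.3000 + kr 37,935.2437… = kr 641,277.54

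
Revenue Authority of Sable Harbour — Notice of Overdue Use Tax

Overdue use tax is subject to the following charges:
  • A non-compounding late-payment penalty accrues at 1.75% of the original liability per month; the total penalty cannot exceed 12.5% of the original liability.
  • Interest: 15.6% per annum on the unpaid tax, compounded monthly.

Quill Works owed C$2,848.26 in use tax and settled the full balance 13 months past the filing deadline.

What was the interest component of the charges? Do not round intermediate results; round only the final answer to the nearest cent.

Interest (15.6%/yr ÷ 12 = 1.3%/month): C$2,848.26 × ((1 + 0.013)^13 − 1) = C$520.7509…

C$520.75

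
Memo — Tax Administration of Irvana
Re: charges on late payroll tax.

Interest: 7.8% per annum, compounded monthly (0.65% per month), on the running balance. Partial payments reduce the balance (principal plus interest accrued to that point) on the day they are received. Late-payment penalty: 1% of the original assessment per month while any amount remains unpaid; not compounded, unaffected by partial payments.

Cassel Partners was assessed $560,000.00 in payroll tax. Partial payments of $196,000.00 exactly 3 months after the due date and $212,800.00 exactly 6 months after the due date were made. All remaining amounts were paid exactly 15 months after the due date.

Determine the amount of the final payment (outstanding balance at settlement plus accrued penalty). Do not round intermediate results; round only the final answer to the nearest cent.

$263,731.67

Balance at month 3: $560,000.0000 × (1 + 0.0065)^3 = $570,991.1338…
After $196,000.00 payment: $570,991.1338… − $196,000.00 = $374,991.1338…
Balance at month 6: $374,991.1338… × (1 + 0.0065)^3 = $382,351.0940…
After $212,800.00 payment: $382,351.0940… − $212,800.00 = $169,551.0940…
Balance at month 15: $169,551.0940… × (1 + 0.0065)^9 = $179,731.6699…
Penalty: 15 × 1% × $560,000.00 = $84,000.00
Final settlement = outstanding balance + penalty = $179,731.6699… + $84,000.00 = $263,731.67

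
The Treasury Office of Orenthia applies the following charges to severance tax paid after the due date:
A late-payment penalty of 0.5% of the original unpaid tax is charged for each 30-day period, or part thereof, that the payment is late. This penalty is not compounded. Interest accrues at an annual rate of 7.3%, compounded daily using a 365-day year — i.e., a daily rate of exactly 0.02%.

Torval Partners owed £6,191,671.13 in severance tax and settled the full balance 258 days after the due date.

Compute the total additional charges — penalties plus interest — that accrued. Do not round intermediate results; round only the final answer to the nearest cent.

Penalty periods: ⌈258/30⌉ = 9; penalty = 9 × 0.5% × £6,191,671.13 = £278,625.20…
Interest: £6,191,671.13 × ((1 + 0.0002)^258 − 1) = £6,191,671.13 × 0.05294904… = £327,843.0669…
Penalties + interest = £278,625.2009… + £327,843.0669… = £606,468.27

£606,468.27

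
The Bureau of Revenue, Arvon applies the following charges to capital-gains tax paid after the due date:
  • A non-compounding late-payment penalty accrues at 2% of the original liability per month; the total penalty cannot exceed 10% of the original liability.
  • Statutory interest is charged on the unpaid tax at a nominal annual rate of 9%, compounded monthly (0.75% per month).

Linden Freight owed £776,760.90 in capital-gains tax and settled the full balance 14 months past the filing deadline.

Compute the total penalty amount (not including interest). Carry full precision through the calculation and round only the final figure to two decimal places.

Penalty (uncapped): 14 × 2% × £776,760.90 = £217,493.05…; cap = 10% × £776,760.90 = £77,676.09 → penalty = £77,676.09

£77,676.09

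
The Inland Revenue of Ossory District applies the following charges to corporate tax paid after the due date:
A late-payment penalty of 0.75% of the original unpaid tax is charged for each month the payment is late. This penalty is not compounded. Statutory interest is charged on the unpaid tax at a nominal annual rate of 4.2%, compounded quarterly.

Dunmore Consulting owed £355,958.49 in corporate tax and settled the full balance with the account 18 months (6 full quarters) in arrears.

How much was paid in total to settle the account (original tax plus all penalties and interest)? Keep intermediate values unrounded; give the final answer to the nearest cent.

Late-payment penalty: 18 × 0.75% × £355,958.49 = £48,054.40…
Interest (4.2%/yr ÷ 4 = 1.05%/quarter): £355,958.49 × ((1 + 0.0105)^6 − 1) = £23,022.3577…
Total = £355,958.49 + £48,054.3962… + £23,022.3577… = £427,035.24

£427,035.24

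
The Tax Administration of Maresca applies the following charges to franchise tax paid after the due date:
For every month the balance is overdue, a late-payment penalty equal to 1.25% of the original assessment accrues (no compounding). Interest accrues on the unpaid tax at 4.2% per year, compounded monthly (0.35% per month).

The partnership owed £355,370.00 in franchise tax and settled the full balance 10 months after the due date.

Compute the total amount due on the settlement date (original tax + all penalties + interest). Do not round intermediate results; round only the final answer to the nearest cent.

£412,426.94

Late-payment penalty: 10 × 1.25% × £355,370.00 = £44,421.25
Interest: £355,370.00 × ((1 + 0.0035)^10 − 1) = £355,370.00 × 0.0355564… = £12,635.6873…
Total = £355,370.00 + £44,421.2500 + £12,635.6873… = £412,426.94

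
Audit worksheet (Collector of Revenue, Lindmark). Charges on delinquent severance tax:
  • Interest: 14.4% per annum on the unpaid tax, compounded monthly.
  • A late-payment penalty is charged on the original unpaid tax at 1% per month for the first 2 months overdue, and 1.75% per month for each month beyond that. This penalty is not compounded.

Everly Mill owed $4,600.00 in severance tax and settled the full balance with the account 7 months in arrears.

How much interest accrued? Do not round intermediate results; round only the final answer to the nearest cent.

$400.59

Interest (14.4%/yr ÷ 12 = 1.2%/month): $4,600.00 × ((1 + 0.012)^7 − 1) = $400.5920…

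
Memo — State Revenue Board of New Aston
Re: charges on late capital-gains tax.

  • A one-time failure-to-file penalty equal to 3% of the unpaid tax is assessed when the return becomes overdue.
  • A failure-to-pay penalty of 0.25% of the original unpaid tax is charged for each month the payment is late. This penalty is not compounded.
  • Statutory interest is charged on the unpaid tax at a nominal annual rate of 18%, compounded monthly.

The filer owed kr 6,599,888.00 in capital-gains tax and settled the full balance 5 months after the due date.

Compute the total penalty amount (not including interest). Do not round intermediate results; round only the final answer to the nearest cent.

Failure-to-file penalty: 3% × kr 6,599,888.00 = kr 197,996.64
Failure-to-pay penalty: 5 × 0.25% × kr 6,599,888.00 = kr 82,498.60
Total penalty = kr 197,996.64 + kr 82,498.60 = kr 280,495.24

kr 280,495.24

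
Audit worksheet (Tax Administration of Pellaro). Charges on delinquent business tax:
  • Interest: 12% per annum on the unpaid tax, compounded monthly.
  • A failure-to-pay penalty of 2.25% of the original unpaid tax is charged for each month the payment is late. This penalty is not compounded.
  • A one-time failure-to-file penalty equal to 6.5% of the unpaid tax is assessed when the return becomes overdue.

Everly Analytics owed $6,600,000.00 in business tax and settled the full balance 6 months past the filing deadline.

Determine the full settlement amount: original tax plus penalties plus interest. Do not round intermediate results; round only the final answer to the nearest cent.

$8,326,032.99

Failure-to-file penalty: 6.5% × $6,600,000.00 = $429,000.00
Failure-to-pay penalty: 6 × 2.25% × $6,600,000.00 = $891,000.00
Interest (12%/yr ÷ 12 = 1%/month): $6,600,000.00 × ((1 + 0.01)^6 − 1) = $406,032.9940…
Total = $6,600,000.00 + $1,320,000.0000 + $406,032.9940… = $8,326,032.99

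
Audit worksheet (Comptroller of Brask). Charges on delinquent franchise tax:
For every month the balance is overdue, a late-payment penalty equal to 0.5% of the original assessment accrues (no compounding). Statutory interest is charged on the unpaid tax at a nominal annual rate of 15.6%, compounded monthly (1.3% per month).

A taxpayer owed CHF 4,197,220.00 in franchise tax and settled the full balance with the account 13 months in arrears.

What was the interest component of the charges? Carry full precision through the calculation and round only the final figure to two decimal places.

CHF 767,382.98

Interest: CHF 4,197,220.00 × ((1 + 0.013)^13 − 1) = CHF 4,197,220.00 × 0.1828312… = CHF 767,382.9764…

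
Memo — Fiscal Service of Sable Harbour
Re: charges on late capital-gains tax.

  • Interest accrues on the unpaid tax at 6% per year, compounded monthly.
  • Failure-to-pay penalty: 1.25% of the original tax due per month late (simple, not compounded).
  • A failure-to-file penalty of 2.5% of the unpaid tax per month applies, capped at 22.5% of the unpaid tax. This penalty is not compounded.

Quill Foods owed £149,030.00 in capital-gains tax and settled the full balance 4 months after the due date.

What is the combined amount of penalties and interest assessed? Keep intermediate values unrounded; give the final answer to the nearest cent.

Failure-to-file: 4 × 2.5% × £149,030.00 = £14,903.00 (under the 22.5% cap)
Failure-to-pay penalty: 4 × 1.25% × £149,030.00 = £7,451.50
Interest (6%/yr ÷ 12 = 0.5%/month): £149,030.00 × ((1 + 0.005)^4 − 1) = £3,003.0291…
Penalties + interest = £22,354.5000 + £3,003.0291… = £25,357.53

£25,357.53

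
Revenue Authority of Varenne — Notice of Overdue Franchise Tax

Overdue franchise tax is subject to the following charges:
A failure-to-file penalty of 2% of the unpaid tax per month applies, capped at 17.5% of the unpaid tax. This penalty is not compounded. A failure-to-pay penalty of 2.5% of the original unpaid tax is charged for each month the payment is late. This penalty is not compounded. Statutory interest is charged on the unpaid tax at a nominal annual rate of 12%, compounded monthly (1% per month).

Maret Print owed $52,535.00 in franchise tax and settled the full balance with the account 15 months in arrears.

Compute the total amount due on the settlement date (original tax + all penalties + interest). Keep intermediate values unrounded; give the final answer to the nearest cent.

$89,885.75

Failure-to-file: 15 × 2% × $52,535.00 = $15,760.50, capped at 17.5% × $52,535.00 = $9,193.63…
Failure-to-pay penalty = 2.5% × $52,535.00 × 15 mo = $19,700.63…
Interest: $52,535.00 × ((1 + 0.01)^15 − 1) = $52,535.00 × 0.1609690… = $8,456.5041…
Total = $52,535.00 + $28,894.2500 + $8,456.5041… = $89,885.75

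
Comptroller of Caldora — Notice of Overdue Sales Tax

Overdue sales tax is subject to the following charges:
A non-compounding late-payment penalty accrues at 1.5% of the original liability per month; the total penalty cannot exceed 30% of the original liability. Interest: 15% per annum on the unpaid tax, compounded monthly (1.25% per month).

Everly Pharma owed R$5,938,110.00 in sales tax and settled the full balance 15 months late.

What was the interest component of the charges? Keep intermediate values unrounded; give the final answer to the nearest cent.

Interest: R$5,938,110.00 × ((1 + 0.0125)^15 − 1) = R$5,938,110.00 × 0.2048292… = R$1,216,298.2194…

R$1,216,298.22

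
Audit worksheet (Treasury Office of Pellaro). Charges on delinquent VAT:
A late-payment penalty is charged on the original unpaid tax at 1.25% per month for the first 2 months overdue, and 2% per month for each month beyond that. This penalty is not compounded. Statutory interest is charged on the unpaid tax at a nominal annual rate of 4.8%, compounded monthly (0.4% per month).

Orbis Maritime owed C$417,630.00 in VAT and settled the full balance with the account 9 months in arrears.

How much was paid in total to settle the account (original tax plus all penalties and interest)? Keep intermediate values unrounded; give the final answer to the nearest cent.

Penalty, months 1–2: 2 × 1.25% × C$417,630.00 = C$10,440.75
Penalty, months 3–9: 7 × 2% × C$417,630.00 = C$58,468.20
Interest: C$417,630.00 × ((1 + 0.004)^9 − 1) = C$417,630.00 × 0.0365814… = C$15,277.4936…
Total = C$417,630.00 + C$68,908.9500 + C$15,277.4936… = C$501,816.44

C$501,816.44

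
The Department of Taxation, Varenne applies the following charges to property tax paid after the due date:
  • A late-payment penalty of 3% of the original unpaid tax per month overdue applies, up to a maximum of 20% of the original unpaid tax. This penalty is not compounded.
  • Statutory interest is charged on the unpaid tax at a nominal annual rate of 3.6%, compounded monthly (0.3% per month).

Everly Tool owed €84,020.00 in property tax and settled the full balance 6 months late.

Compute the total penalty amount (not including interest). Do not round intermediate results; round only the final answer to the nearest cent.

Penalty: 6 × 3% × €84,020.00 = €15,123.60 (below the 20% cap of €16,804.00)

€15,123.60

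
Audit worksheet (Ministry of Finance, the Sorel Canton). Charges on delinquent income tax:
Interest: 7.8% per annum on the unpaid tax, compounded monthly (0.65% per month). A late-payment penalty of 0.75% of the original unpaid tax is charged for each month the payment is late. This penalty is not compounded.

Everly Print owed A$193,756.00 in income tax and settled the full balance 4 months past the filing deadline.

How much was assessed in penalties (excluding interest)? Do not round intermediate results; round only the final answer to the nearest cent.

Late-payment penalty: 4 × 0.75% × A$193,756.00 = A$5,812.68

A$5,812.68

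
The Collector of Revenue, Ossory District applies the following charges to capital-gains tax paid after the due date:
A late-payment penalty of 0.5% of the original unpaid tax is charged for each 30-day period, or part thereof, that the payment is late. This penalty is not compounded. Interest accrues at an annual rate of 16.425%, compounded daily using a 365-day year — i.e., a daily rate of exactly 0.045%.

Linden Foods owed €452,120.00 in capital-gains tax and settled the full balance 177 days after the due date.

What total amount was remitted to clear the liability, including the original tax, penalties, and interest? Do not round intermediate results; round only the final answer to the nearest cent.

€503,159.19

Penalty periods: ⌈177/30⌉ = 6; penalty = 6 × 0.5% × €452,120.00 = €13,563.60
Interest: €452,120.00 × ((1 + 0.00045)^177 − 1) = €452,120.00 × 0.08288858… = €37,475.5859…
Total = €452,120.00 + €13,563.6000 + €37,475.5859… = €503,159.19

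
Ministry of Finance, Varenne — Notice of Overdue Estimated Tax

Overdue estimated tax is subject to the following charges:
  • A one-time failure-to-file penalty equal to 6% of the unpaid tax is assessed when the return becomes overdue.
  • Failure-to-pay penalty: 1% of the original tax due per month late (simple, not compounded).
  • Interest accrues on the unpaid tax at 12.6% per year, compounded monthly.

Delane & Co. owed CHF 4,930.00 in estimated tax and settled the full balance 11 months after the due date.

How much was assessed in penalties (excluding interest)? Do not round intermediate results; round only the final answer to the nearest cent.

CHF 838.10

Failure-to-file penalty: 6% × CHF 4,930.00 = CHF 295.80
Failure-to-pay penalty = 1% × CHF 4,930.00 × 11 mo = CHF 542.30
Total penalty = CHF 295.80 + CHF 542.30 = CHF 838.10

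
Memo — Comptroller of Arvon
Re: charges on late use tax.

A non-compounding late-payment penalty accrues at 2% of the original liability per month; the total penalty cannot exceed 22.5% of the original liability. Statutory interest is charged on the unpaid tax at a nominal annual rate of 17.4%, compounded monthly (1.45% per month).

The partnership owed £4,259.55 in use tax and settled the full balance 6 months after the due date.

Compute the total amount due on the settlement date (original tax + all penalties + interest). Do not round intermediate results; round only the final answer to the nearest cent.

Penalty: 6 × 2% × £4,259.55 = £511.15… (below the 22.5% cap of £958.40…)
Interest: £4,259.55 × ((1 + 0.0145)^6 − 1) = £4,259.55 × 0.0902154… = £384.2770…
Total = £4,259.55 + £511.1460 + £384.2770… = £5,154.97

£5,154.97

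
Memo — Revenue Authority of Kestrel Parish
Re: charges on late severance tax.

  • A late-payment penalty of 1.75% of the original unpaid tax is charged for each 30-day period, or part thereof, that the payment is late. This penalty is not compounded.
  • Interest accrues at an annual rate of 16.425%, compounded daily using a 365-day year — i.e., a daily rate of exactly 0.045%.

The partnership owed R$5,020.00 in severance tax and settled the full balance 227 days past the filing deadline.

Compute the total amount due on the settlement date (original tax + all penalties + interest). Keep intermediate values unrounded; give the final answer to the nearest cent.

R$6,262.57

Penalty periods: ⌈227/30⌉ = 8; penalty = 8 × 1.75% × R$5,020.00 = R$702.80
Interest: R$5,020.00 × ((1 + 0.00045)^227 − 1) = R$5,020.00 × 0.10752414… = R$539.7712…
Total = R$5,020.00 + R$702.8000 + R$539.7712… = R$6,262.57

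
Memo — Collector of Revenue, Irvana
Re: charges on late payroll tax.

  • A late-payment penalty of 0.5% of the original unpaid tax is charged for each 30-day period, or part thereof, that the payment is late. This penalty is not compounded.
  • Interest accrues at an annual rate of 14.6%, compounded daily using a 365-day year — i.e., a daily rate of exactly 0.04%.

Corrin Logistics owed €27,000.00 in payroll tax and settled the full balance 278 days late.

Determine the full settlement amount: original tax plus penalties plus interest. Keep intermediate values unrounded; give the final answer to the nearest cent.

Penalty periods: ⌈278/30⌉ = 10; penalty = 10 × 0.5% × €27,000.00 = €1,350.00
Interest: €27,000.00 × ((1 + 0.0004)^278 − 1) = €27,000.00 × 0.11759356… = €3,175.0261…
Total = €27,000.00 + €1,350.0000 + €3,175.0261… = €31,525.03

€31,525.03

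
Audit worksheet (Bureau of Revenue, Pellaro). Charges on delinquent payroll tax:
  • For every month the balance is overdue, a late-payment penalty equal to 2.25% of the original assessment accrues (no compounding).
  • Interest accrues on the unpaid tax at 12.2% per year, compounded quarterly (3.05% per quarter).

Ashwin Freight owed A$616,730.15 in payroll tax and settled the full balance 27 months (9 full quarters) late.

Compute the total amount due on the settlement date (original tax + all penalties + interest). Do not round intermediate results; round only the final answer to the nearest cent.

A$1,182,879.01

Late-payment penalty: 27 × 2.25% × A$616,730.15 = A$374,663.57…
Interest: A$616,730.15 × ((1 + 0.0305)^9 − 1) = A$616,730.15 × 0.3104847… = A$191,485.2945…
Total = A$616,730.15 + A$374,663.5661… + A$191,485.2945… = A$1,182,879.01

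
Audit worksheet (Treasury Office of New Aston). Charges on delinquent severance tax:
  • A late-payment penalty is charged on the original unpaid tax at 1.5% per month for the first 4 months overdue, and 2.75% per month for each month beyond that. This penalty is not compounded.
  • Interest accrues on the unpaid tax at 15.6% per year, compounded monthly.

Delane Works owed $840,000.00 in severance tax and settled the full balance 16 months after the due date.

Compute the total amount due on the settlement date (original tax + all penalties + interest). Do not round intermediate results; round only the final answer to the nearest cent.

$1,360,433.73

Penalty, months 1–4: 4 × 1.5% × $840,000.00 = $50,400.00
Penalty, months 5–16: 12 × 2.75% × $840,000.00 = $277,200.00
Interest (15.6%/yr ÷ 12 = 1.3%/month): $840,000.00 × ((1 + 0.013)^16 − 1) = $192,833.7283…
Total = $840,000.00 + $327,600.0000 + $192,833.7283… = $1,360,433.73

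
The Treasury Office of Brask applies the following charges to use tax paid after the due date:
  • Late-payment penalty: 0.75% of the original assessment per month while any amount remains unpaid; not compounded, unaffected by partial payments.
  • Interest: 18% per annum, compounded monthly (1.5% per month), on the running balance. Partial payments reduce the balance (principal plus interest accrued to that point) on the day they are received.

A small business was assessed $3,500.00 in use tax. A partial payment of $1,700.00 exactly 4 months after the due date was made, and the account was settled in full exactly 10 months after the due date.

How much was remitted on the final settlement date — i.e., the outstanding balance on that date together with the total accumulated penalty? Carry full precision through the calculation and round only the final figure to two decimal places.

$2,465.54

Balance at month 4: $3,500.0000 × (1 + 0.015)^4 = $3,714.7724…
After $1,700.00 payment: $3,714.7724… − $1,700.00 = $2,014.7724…
Balance at month 10: $2,014.7724… × (1 + 0.015)^6 = $2,203.0393…
Penalty: 10 × 0.75% × $3,500.00 = $262.50
Final settlement = outstanding balance + penalty = $2,203.0393… + $262.50 = $2,465.54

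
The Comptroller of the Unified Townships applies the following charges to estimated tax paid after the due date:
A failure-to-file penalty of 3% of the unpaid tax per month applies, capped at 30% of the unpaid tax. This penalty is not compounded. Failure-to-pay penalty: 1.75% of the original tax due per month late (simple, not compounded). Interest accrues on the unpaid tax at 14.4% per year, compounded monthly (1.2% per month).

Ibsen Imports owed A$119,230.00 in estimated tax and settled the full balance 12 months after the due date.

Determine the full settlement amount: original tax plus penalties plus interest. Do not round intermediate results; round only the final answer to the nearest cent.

Failure-to-file: 12 × 3% × A$119,230.00 = A$42,922.80, capped at 30% × A$119,230.00 = A$35,769.00
Failure-to-pay penalty: 12 × 1.75% × A$119,230.00 = A$25,038.30
Interest: A$119,230.00 × ((1 + 0.012)^12 − 1) = A$119,230.00 × 0.1538946… = A$18,348.8560…
Total = A$119,230.00 + A$60,807.3000 + A$18,348.8560… = A$198,386.16

A$198,386.16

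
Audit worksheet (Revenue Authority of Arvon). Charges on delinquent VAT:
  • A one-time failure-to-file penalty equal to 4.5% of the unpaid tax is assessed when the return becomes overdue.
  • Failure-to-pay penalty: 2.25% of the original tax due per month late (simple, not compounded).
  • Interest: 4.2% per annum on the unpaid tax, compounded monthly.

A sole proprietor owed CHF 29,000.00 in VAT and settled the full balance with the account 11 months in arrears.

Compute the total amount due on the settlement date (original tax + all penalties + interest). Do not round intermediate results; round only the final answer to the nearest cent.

Failure-to-file penalty: 4.5% × CHF 29,000.00 = CHF 1,305.00
Failure-to-pay penalty: 11 × 2.25% × CHF 29,000.00 = CHF 7,177.50
Interest (4.2%/yr ÷ 12 = 0.35%/month): CHF 29,000.00 × ((1 + 0.0035)^11 − 1) = CHF 1,136.2454…
Total = CHF 29,000.00 + CHF 8,482.5000 + CHF 1,136.2454… = CHF 38,618.75

CHF 38,618.75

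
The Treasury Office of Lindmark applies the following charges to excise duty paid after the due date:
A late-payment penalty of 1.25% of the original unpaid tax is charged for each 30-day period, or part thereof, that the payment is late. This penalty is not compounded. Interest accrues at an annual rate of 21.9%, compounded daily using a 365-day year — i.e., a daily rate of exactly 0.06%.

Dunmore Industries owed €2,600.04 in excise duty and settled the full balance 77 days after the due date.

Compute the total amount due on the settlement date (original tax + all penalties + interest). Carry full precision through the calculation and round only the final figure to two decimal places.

Penalty periods: ⌈77/30⌉ = 3; penalty = 3 × 1.25% × €2,600.04 = €97.50…
Interest: €2,600.04 × ((1 + 0.0006)^77 − 1) = €2,600.04 × 0.04726934… = €122.9022…
Total = €2,600.04 + €97.5015 + €122.9022… = €2,820.44

€2,820.44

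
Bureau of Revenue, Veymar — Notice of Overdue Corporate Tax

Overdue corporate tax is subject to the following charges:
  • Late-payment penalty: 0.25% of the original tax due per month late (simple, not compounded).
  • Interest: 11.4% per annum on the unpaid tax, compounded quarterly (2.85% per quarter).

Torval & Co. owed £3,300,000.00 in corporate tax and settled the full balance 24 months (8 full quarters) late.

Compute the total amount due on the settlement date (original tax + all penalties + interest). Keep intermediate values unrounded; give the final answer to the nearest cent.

Late-payment penalty: 24 × 0.25% × £3,300,000.00 = £198,000.00
Interest: £3,300,000.00 × ((1 + 0.0285)^8 − 1) = £3,300,000.00 × 0.2520866… = £831,885.7853…
Total = £3,300,000.00 + £198,000.0000 + £831,885.7853… = £4,329,885.79

£4,329,885.79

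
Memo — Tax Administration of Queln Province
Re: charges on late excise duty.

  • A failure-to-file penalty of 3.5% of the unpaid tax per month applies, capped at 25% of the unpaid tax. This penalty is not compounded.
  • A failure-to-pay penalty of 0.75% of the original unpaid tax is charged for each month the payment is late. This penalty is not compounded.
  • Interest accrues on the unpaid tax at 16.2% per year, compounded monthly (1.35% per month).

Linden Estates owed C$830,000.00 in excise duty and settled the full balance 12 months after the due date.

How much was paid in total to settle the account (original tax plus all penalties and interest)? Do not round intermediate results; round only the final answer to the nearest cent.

C$1,257,106.87

Failure-to-file: 12 × 3.5% × C$830,000.00 = C$348,600.00, capped at 25% × C$830,000.00 = C$207,500.00
Failure-to-pay penalty = 0.75% × C$830,000.00 × 12 mo = C$74,700.00
Interest: C$830,000.00 × ((1 + 0.0135)^12 − 1) = C$830,000.00 × 0.1745866… = C$144,906.8653…
Total = C$830,000.00 + C$282,200.0000 + C$144,906.8653… = C$1,257,106.87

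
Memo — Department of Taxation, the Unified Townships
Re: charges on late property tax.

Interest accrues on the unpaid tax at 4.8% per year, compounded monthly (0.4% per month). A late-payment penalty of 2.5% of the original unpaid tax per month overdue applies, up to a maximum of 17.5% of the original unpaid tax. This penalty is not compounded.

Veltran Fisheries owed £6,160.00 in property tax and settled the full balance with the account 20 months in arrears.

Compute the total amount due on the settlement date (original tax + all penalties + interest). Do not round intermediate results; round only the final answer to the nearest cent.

Penalty (uncapped): 20 × 2.5% × £6,160.00 = £3,080.00; cap = 17.5% × £6,160.00 = £1,078.00 → penalty = £1,078.00
Interest: £6,160.00 × ((1 + 0.004)^20 − 1) = £6,160.00 × 0.0831142… = £511.9836…
Total = £6,160.00 + £1,078.0000 + £511.9836… = £7,749.98

£7,749.98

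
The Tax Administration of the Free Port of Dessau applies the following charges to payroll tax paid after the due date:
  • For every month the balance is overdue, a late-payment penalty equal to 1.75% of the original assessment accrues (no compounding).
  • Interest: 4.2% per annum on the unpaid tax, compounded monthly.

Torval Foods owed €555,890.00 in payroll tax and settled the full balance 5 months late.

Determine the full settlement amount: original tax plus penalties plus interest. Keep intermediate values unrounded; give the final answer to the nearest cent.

€614,326.79

Late-payment penalty: 5 × 1.75% × €555,890.00 = €48,640.38…
Interest (4.2%/yr ÷ 12 = 0.35%/month): €555,890.00 × ((1 + 0.0035)^5 − 1) = €9,796.4103…
Total = €555,890.00 + €48,640.3750 + €9,796.4103… = €614,326.79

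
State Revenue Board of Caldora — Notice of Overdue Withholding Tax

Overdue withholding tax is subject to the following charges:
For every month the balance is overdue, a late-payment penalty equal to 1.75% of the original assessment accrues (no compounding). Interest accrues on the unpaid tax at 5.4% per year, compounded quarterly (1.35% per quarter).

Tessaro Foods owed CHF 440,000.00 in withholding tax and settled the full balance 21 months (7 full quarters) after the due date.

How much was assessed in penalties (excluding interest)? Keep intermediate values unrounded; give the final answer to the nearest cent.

Late-payment penalty: 21 × 1.75% × CHF 440,000.00 = CHF 161,700.00

CHF 161,700.00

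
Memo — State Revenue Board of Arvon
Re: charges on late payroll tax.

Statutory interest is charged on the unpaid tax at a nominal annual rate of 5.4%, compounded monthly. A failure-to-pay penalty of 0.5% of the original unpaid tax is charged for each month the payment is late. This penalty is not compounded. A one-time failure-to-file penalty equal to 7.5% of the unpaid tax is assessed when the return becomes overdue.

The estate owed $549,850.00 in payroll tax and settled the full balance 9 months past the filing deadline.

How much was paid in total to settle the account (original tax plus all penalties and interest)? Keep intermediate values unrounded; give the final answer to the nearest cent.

$638,506.00

Failure-to-file penalty: 7.5% × $549,850.00 = $41,238.75
Failure-to-pay penalty = 0.5% × $549,850.00 × 9 mo = $24,743.25
Interest (5.4%/yr ÷ 12 = 0.45%/month): $549,850.00 × ((1 + 0.0045)^9 − 1) = $22,674.0030…
Total = $549,850.00 + $65,982.0000 + $22,674.0030… = $638,506.00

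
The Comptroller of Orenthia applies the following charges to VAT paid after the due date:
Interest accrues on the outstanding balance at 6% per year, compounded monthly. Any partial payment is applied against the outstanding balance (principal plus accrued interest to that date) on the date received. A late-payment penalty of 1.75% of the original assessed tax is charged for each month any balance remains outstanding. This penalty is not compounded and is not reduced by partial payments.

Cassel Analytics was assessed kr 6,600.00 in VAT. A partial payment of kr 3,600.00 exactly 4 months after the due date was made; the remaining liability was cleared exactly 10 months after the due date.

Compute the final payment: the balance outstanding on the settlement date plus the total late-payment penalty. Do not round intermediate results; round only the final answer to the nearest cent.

Monthly rate = 6% ÷ 12 = 0.5%
Balance at month 4: kr 6,600.0000 × (1 + 0.005)^4 = kr 6,732.9933…
After kr 3,600.00 payment: kr 6,732.9933… − kr 3,600.00 = kr 3,132.9933…
Balance at month 10: kr 3,132.9933… × (1 + 0.005)^6 = kr 3,228.1658…
Penalty: 10 × 1.75% × kr 6,600.00 = kr 1,155.00
Final settlement = outstanding balance + penalty = kr 3,228.1658… + kr 1,155.00 = kr 4,383.17

kr 4,383.17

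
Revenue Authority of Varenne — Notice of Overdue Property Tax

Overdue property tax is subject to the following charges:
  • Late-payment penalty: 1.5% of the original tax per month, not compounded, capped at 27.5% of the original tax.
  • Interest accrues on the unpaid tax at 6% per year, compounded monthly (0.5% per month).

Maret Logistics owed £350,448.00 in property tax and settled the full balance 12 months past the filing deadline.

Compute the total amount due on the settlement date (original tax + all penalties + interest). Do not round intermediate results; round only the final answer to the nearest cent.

Penalty: 12 × 1.5% × £350,448.00 = £63,080.64 (below the 27.5% cap of £96,373.20)
Interest: £350,448.00 × ((1 + 0.005)^12 − 1) = £350,448.00 × 0.0616778… = £21,614.8658…
Total = £350,448.00 + £63,080.6400 + £21,614.8658… = £435,143.51

£435,143.51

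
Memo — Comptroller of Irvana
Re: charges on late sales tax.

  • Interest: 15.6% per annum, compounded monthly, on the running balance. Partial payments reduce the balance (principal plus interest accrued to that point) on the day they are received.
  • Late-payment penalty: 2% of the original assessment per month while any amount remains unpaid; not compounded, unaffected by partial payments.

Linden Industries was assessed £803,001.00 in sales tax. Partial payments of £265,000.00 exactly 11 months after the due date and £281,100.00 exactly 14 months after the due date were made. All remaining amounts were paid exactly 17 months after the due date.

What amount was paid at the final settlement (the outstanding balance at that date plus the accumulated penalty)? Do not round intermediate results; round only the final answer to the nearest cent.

£694,637.30

Monthly rate = 15.6% ÷ 12 = 1.3%
Balance at month 11: £803,001.0000 × (1 + 0.013)^11 = £925,592.8371…
After £265,000.00 payment: £925,592.8371… − £265,000.00 = £660,592.8371…
Balance at month 14: £660,592.8371… × (1 + 0.013)^3 = £686,692.3297…
After £281,100.00 payment: £686,692.3297… − £281,100.00 = £405,592.3297…
Balance at month 17: £405,592.3297… × (1 + 0.013)^3 = £421,616.9569…
Penalty: 17 × 2% × £803,001.00 = £273,020.34
Final settlement = outstanding balance + penalty = £421,616.9569… + £273,020.34 = £694,637.30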